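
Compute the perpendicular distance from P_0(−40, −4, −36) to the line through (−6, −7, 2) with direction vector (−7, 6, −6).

√673

Direction vector d = (−7, 6, −6).
AP = (−34, 3, −38); AP·d = 484, |AP|² = 2609, |d|² = 121.
distance² = |AP|² − (AP·d)²/|d|² = 2609 − 234256/121 = 673, so the distance is √673.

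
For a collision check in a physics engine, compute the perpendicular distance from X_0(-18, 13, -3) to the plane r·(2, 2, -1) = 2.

3

n = (2, 2, -1); n·P − 2 = -9; |n| = 3; distance = 9/3 = 3.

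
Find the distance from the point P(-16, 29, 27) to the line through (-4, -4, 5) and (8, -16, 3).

A direction vector is d = (12, -12, -2).
AP = (-12, 33, 22), and AP × d = (198, 240, -252).
|AP × d|² = 160308 and |d|² = 292, so the distance is √(160308/292) = √549 = 3√61.

3√61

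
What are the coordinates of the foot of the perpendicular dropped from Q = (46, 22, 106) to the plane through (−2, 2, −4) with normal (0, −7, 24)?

(46, 50, 10)

The perpendicular from Q has direction n = (0, −7, 24): r = (46, 22, 106) + t(0, −7, 24).
Substitute into the plane: n·(Q + tn) = -110 gives 2390 + 625t = -110, so t = -4.
Foot = (46, 22, 106) + (-4)·(0, −7, 24) = (46, 50, 10).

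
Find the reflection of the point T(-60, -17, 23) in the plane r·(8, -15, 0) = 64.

(-44, -47, 23)

n = (8, -15, 0), |n|² = 289, n·T − 64 = -289, so t = -289/289 = -1.
Foot F = T − (-1)·n = (-52, -32, 23); the reflection is 2F − T = (-44, -47, 23).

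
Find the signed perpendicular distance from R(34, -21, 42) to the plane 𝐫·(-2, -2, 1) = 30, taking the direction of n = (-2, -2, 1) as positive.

n·R − 30 = -14.
|n| = 3, so the signed distance is -14/3.

-14/3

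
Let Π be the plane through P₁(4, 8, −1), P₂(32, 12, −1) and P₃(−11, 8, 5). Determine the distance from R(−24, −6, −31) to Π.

2/3

P₁P₂ = (28, 4, 0) and P₁P₃ = (−15, 0, 6), so a normal is n = P₁P₂ × P₁P₃ = (24, −168, 60).
Then n·(−24, −6, −31) − (−1308) = −120.
|n| = √(576 + 28224 + 3600) = 180, so the distance is |-120|/180 = 2/3.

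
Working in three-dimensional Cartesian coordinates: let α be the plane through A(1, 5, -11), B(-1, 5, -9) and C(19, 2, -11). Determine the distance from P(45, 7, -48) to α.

19/√38

AB = (-2, 0, 2) and AC = (18, -3, 0), so a normal is n = AB × AC = (6, 36, 6).
n = (6, 36, 6); n·P − 120 = 114; |n| = 6√38; distance = 114/(6√38) = √38/2.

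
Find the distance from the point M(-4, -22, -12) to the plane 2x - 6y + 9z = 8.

d = |2·(-4) + (-6)·(-22) + 9·(-12) − 8| / √(4 + 36 + 81) = |8| / 11 = 8/11.

8/11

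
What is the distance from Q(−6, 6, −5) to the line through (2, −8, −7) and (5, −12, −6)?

A direction vector is d = (3, −4, 1).
AP = (−8, 14, 2); AP·d = -78, |AP|² = 264, |d|² = 26.
distance² = |AP|² − (AP·d)²/|d|² = 264 − 6084/26 = 30, so the distance is √30.

√30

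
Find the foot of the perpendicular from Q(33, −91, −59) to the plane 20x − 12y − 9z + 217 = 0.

(-47, -43, -23)

n = (20, −12, −9), |n|² = 625, and n·Q − (-217) = 2500.
t = 2500/625 = 4, so the foot is Q − t·n = (33, −91, −59) − 4·(20, −12, −9) = (−47, −43, −23).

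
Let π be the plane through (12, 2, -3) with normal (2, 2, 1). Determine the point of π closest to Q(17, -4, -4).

(53/3, -10/3, -11/3)

n = (2, 2, 1), |n|² = 9, and n·Q − 25 = -3.
t = -3/9 = -1/3, so the foot is Q − t·n = (17, -4, -4) − (-1/3)·(2, 2, 1) = (53/3, -10/3, -11/3).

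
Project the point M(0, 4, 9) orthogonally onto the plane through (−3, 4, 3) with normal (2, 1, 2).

(-4, 2, 5)

n = (2, 1, 2), |n|² = 9, and n·M − 4 = 18.
t = 18/9 = 2, so the foot is M − t·n = (0, 4, 9) − 2·(2, 1, 2) = (−4, 2, 5).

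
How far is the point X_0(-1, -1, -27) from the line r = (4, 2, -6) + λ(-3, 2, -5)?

√133

Direction vector d = (-3, 2, -5).
AP = (-5, -3, -21), and AP × d = (57, 38, -19).
|AP × d|² = 5054 and |d|² = 38, so the distance is √(5054/38) = √133.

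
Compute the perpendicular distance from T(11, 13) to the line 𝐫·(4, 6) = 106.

8√13/13

The normal to the line is n = (4, 6) with |n| = 2√13.
|n·T − 106| = |122 − 106| = 16, so the distance is 16/(2√13) = 8/√13.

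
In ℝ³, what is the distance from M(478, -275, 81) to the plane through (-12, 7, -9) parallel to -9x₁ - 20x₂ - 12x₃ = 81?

Parallel planes share the normal n = (-9, -20, -12); since (-12, 7, -9) lies on the plane, its equation is -9x₁ - 20x₂ - 12x₃ = 76.
Then n·(478, -275, 81) - 76 = 150.
|n| = √(81 + 400 + 144) = 25, so the distance is |150|/25 = 6.

6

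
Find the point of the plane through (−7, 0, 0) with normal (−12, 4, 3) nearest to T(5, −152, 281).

(149/13, -2004/13, 3632/13)

n = (−12, 4, 3), |n|² = 169, and n·T − 84 = 91.
t = 91/169 = 7/13, so the foot is T − t·n = (5, −152, 281) − (7/13)·(−12, 4, 3) = (149/13, −2004/13, 3632/13).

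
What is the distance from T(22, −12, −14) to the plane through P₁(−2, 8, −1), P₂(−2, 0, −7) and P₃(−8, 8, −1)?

P₁P₂ = (0, −8, −6) and P₁P₃ = (−6, 0, 0), so a normal is n = P₁P₂ × P₁P₃ = (0, 36, −48).
d = |36·(-12) + (-48)·(-14) − 336| / √(0 + 1296 + 2304) = |-96| / 60 = 8/5.

8/5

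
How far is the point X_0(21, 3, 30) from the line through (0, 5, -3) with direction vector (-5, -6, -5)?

Direction vector d = (-5, -6, -5).
AP = (21, -2, 33); AP·d = -258, |AP|² = 1534, |d|² = 86.
distance² = |AP|² − (AP·d)²/|d|² = 1534 − 66564/86 = 760, so the distance is 2√190.

2√190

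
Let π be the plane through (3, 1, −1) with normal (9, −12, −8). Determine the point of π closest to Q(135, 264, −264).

(2223/17, 4584/17, -4424/17)

The perpendicular from Q has direction n = (9, −12, −8): r = (135, 264, −264) + λ(9, −12, −8).
Substitute into the plane: n·(Q + λn) = 23 gives 159 + 289λ = 23, so λ = -8/17.
Foot = (135, 264, −264) + (-8/17)·(9, −12, −8) = (2223/17, 4584/17, −4424/17).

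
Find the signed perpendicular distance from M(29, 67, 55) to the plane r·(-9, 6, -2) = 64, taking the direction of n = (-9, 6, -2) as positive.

-3

n·M − 64 = -33.
|n| = 11, so the signed distance is -33/11 = -3.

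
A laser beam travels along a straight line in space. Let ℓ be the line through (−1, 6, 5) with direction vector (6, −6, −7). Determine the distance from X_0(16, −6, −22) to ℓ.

√73

Direction vector d = (6, −6, −7).
AP = (17, −12, −27); AP·d = 363, |AP|² = 1162, |d|² = 121.
distance² = |AP|² − (AP·d)²/|d|² = 1162 − 131769/121 = 73, so the distance is √73.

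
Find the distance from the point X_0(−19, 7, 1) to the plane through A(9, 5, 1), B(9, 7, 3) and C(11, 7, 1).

10√3

AB = (0, 2, 2) and AC = (2, 2, 0), so a normal is n = AB × AC = (−4, 4, −4).
n = (−4, 4, −4); n·P − (-20) = 120; |n| = 4√3; distance = 120/(4√3) = 10√3.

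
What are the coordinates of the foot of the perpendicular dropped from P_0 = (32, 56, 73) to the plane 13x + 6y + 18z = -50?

(-20, 32, 1)

n = (13, 6, 18), |n|² = 529, and n·P_0 − (-50) = 2116.
t = 2116/529 = 4, so the foot is P_0 − t·n = (32, 56, 73) − 4·(13, 6, 18) = (-20, 32, 1).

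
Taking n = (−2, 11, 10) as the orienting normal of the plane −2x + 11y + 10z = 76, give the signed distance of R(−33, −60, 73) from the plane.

n·R − 76 = 60.
|n| = 15, so the signed distance is 60/15 = 4.

4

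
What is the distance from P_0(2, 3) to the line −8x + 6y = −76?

The normal to the line is n = (−8, 6) with |n| = 10.
|n·P_0 − (-76)| = |2 − (-76)| = 78, so the distance is 78/10 = 39/5.

39/5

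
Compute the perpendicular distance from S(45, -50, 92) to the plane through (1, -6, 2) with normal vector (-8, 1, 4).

4

The plane has equation n·(r − (1, -6, 2)) = 0, i.e. n·r = -6.
Then n·(45, -50, 92) - (-6) = -36.
|n| = √(64 + 1 + 16) = 9, so the distance is |-36|/9 = 4.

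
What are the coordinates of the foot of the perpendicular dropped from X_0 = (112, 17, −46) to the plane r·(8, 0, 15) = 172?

n = (8, 0, 15), |n|² = 289, and n·X_0 − 172 = 34.
t = 34/289 = 2/17, so the foot is X_0 − t·n = (112, 17, −46) − (2/17)·(8, 0, 15) = (1888/17, 17, −812/17).

(1888/17, 17, -812/17)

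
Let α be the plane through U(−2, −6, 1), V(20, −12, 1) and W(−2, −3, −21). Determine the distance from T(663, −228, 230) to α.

9

UV = (22, −6, 0) and UW = (0, 3, −22), so a normal is n = UV × UW = (132, 484, 66).
d = |132·663 + 484·(-228) + 66·230 − (-3102)| / √(17424 + 234256 + 4356) = |-4554| / 506 = 9.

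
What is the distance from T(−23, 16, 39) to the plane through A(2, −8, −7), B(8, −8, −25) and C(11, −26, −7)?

AB = (6, 0, −18) and AC = (9, −18, 0), so a normal is n = AB × AC = (−324, −162, −108).
Then n·(−23, 16, 39) − 1404 = −756.
|n| = √(104976 + 26244 + 11664) = 378, so the distance is |-756|/378 = 2.

2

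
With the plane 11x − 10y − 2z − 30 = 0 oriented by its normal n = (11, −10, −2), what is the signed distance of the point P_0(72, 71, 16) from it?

n·P_0 − 30 = 20.
|n| = 15, so the signed distance is 20/15 = 4/3.

4/3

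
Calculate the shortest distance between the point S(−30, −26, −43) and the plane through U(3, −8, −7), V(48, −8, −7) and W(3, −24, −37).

UV = (45, 0, 0) and UW = (0, −16, −30), so a normal is n = UV × UW = (0, 1350, −720).
n = (0, 1350, −720); n·P − (-5760) = 1620; |n| = 1530; distance = 1620/1530 = 18/17.

18/17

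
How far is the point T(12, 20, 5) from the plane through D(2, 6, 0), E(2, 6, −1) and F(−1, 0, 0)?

DE = (0, 0, −1) and DF = (−3, −6, 0), so a normal is n = DE × DF = (−6, 3, 0).
d = |(-6)·12 + 3·20 − 6| / √(36 + 9 + 0) = |-18| / (3√5) = 6/√5.

6/√5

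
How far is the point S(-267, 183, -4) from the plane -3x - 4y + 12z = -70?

7

Normal vector n = (-3, -4, 12), and n·(-267, 183, -4) - (-70) = 91.
|n| = √(9 + 16 + 144) = 13, so the distance is |91|/13 = 7.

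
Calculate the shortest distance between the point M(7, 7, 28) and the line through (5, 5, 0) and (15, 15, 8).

4√33

A direction vector is d = (10, 10, 8).
AP = (2, 2, 28), and AP × d = (-264, 264, 0).
|AP × d|² = 139392 and |d|² = 264, so the distance is √(139392/264) = √528 = 4√33.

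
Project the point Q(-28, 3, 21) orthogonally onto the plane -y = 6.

(-28, -6, 21)

n = (0, -1, 0), |n|² = 1, and n·Q − 6 = -9.
t = -9/1 = -9, so the foot is Q − t·n = (-28, 3, 21) − (-9)·(0, -1, 0) = (-28, -6, 21).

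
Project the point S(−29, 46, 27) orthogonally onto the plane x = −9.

The perpendicular from S has direction n = (1, 0, 0): r = (−29, 46, 27) + μ(1, 0, 0).
Substitute into the plane: n·(S + μn) = -9 gives -29 + 1μ = -9, so μ = 20.
Foot = (−29, 46, 27) + 20·(1, 0, 0) = (−9, 46, 27).

(-9, 46, 27)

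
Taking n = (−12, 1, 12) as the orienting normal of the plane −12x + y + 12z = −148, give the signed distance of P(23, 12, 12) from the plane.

n·P − (-148) = 28.
|n| = 17, so the signed distance is 28/17.

28/17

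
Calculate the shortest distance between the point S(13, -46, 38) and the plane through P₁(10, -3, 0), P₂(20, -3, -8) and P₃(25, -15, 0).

13/√66

P₁P₂ = (10, 0, -8) and P₁P₃ = (15, -12, 0), so a normal is n = P₁P₂ × P₁P₃ = (-96, -120, -120).
n = (-96, -120, -120); n·P − (-600) = 312; |n| = 24√66; distance = 312/(24√66) = 13/√66.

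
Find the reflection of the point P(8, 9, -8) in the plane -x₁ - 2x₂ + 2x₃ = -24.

(4, 1, 0)

n = (-1, -2, 2), |n|² = 9, n·P − (-24) = -18, so t = -18/9 = -2.
Foot F = P − (-2)·n = (6, 5, -4); the reflection is 2F − P = (4, 1, 0).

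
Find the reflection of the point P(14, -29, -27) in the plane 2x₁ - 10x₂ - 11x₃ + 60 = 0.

n = (2, -10, -11), |n|² = 225, n·P − (-60) = 675, so t = 675/225 = 3.
Foot F = P − 3·n = (8, 1, 6); the reflection is 2F − P = (2, 31, 39).

(2, 31, 39)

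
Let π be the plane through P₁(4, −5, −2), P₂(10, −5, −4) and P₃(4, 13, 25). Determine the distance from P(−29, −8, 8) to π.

21/11

P₁P₂ = (6, 0, −2) and P₁P₃ = (0, 18, 27), so a normal is n = P₁P₂ × P₁P₃ = (36, −162, 108).
Then n·(−29, −8, 8) − 738 = 378.
|n| = √(1296 + 26244 + 11664) = 198, so the distance is |378|/198 = 21/11.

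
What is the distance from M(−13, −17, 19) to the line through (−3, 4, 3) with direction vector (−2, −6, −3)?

√601

Direction vector d = (−2, −6, −3).
AP = (−10, −21, 16); AP·d = 98, |AP|² = 797, |d|² = 49.
distance² = |AP|² − (AP·d)²/|d|² = 797 − 9604/49 = 601, so the distance is √601.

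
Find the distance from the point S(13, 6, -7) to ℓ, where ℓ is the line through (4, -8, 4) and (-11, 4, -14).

A direction vector is d = (-15, 12, -18).
AP = (9, 14, -11), and AP × d = (-120, 327, 318).
|AP × d|² = 222453 and |d|² = 693, so the distance is √(222453/693) = √321.

√321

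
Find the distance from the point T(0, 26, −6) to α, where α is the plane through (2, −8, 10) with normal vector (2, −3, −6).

The plane has equation n·(r − (2, −8, 10)) = 0, i.e. n·r = -32.
Then n·(0, 26, −6) − (−32) = −10.
|n| = √(4 + 9 + 36) = 7, so the distance is |-10|/7 = 10/7.

10/7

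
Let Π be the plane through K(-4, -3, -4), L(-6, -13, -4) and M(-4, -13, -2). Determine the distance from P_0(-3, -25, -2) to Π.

KL = (-2, -10, 0) and KM = (0, -10, 2), so a normal is n = KL × KM = (-20, 4, 20).
Then n·(-3, -25, -2) - (-12) = -68.
|n| = √(400 + 16 + 400) = 4√51, so the distance is |-68|/(4√51) = √51/3.

√51/3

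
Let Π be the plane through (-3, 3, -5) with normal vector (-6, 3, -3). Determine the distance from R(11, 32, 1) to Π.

The plane has equation n·(r − (-3, 3, -5)) = 0, i.e. n·r = 42.
n = (-6, 3, -3); n·P − 42 = -15; |n| = 3√6; distance = 15/(3√6) = 5√6/6.

5√6/6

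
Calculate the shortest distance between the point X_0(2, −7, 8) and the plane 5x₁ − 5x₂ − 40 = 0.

1/√2

n = (5, −5, 0); n·P − 40 = 5; |n| = 5√2; distance = 5/(5√2) = 1/√2.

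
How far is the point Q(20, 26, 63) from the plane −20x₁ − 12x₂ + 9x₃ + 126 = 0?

d = |(-20)·20 + (-12)·26 + 9·63 − (-126)| / √(400 + 144 + 81) = |-19| / 25 = 19/25.

19/25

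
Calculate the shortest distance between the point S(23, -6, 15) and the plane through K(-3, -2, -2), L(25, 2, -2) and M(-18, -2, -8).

23/15

KL = (28, 4, 0) and KM = (-15, 0, -6), so a normal is n = KL × KM = (-24, 168, 60).
Then n·(23, -6, 15) - (-384) = -276.
|n| = √(576 + 28224 + 3600) = 180, so the distance is |-276|/180 = 23/15.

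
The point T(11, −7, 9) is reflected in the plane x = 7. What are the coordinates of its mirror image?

(3, -7, 9)

n = (1, 0, 0), |n|² = 1, n·T − 7 = 4, so t = 4/1 = 4.
Foot F = T − 4·n = (7, −7, 9); the reflection is 2F − T = (3, −7, 9).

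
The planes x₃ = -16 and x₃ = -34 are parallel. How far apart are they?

With common normal n = (0, 0, 1) (|n| = 1), the distance is |(-16) − (-34)|/|n| = 18/1 = 18.

18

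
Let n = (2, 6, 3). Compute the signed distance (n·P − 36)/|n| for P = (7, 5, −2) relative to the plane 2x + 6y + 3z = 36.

2/7

n·P − 36 = 2.
|n| = 7, so the signed distance is 2/7.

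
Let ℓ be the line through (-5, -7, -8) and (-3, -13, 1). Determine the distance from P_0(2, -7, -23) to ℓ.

3√17

A direction vector is d = (2, -6, 9).
AP = (7, 0, -15); AP·d = -121, |AP|² = 274, |d|² = 121.
distance² = |AP|² − (AP·d)²/|d|² = 274 − 14641/121 = 153, so the distance is 3√17.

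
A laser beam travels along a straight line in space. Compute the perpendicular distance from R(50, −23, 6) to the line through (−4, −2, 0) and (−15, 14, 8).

A direction vector is d = (−11, 16, 8).
AP = (54, −21, 6), and AP × d = (−264, −498, 633).
|AP × d|² = 718389 and |d|² = 441, so the distance is √(718389/441) = √1629 = 3√181.

3√181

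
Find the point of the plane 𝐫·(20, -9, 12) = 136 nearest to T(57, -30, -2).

n = (20, -9, 12), |n|² = 625, and n·T − 136 = 1250.
t = 1250/625 = 2, so the foot is T − t·n = (57, -30, -2) − 2·(20, -9, 12) = (17, -12, -26).

(17, -12, -26)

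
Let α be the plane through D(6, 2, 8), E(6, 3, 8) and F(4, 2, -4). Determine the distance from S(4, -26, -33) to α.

DE = (0, 1, 0) and DF = (-2, 0, -12), so a normal is n = DE × DF = (-12, 0, 2).
Then n·(4, -26, -33) - (-56) = -58.
|n| = √(144 + 0 + 4) = 2√37, so the distance is |-58|/(2√37) = 29√37/37.

29√37/37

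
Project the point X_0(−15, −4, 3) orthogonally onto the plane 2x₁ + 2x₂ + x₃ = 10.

n = (2, 2, 1), |n|² = 9, and n·X_0 − 10 = -45.
t = -45/9 = -5, so the foot is X_0 − t·n = (−15, −4, 3) − (-5)·(2, 2, 1) = (−5, 6, 8).

(-5, 6, 8)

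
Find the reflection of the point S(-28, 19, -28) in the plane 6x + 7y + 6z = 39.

With n = (6, 7, 6), the signed offset is (n·S − 39)/|n|² = -242/121 = -2.
S' = S − 2t·n = (-28, 19, -28) − (-4)·(6, 7, 6) = (-4, 47, -4).

(-4, 47, -4)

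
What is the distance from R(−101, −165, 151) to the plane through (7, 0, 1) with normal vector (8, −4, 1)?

6

The plane has equation n·(r − (7, 0, 1)) = 0, i.e. n·r = 57.
Then n·(−101, −165, 151) − 57 = −54.
|n| = √(64 + 16 + 1) = 9, so the distance is |-54|/9 = 6.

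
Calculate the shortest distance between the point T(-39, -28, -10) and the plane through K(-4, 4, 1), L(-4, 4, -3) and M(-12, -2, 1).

KL = (0, 0, -4) and KM = (-8, -6, 0), so a normal is n = KL × KM = (-24, 32, 0).
n = (-24, 32, 0); n·P − 224 = -184; |n| = 40; distance = 184/40 = 23/5.

23/5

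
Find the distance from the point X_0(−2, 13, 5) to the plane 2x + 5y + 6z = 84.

7/√65

d = |2·(-2) + 5·13 + 6·5 − 84| / √(4 + 25 + 36) = |7| / √65 = 7/√65.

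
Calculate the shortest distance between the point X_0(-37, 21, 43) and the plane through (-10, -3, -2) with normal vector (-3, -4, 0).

3

The plane has equation n·(r − (-10, -3, -2)) = 0, i.e. n·r = 42.
Then n·(-37, 21, 43) - 42 = -15.
|n| = √(9 + 16 + 0) = 5, so the distance is |-15|/5 = 3.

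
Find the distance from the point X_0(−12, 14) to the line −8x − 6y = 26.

7/5

d = |(-8)·(-12) + (-6)·14 − 26| / √(64 + 36) = |-14|/10 = 7/5.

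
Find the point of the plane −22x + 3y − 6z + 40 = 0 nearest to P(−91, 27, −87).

n = (−22, 3, −6), |n|² = 529, and n·P − (-40) = 2645.
t = 2645/529 = 5, so the foot is P − t·n = (−91, 27, −87) − 5·(−22, 3, −6) = (19, 12, −57).

(19, 12, -57)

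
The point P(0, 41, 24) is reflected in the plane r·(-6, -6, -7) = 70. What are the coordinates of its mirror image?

n = (-6, -6, -7), |n|² = 121, n·P − 70 = -484, so t = -484/121 = -4.
Foot F = P − (-4)·n = (-24, 17, -4); the reflection is 2F − P = (-48, -7, -32).

(-48, -7, -32)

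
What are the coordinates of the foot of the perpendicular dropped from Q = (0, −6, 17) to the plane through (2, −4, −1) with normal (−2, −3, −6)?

(-4, -12, 5)

The perpendicular from Q has direction n = (−2, −3, −6): r = (0, −6, 17) + t(−2, −3, −6).
Substitute into the plane: n·(Q + tn) = 14 gives -84 + 49t = 14, so t = 2.
Foot = (0, −6, 17) + 2·(−2, −3, −6) = (−4, −12, 5).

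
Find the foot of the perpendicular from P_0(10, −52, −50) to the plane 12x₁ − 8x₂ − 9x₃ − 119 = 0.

The perpendicular from P_0 has direction n = (12, −8, −9): r = (10, −52, −50) + μ(12, −8, −9).
Substitute into the plane: n·(P_0 + μn) = 119 gives 986 + 289μ = 119, so μ = -3.
Foot = (10, −52, −50) + (-3)·(12, −8, −9) = (−26, −28, −23).

(-26, -28, -23)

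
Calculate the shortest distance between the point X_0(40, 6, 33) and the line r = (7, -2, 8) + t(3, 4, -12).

Direction vector d = (3, 4, -12).
AP = (33, 8, 25); AP·d = -169, |AP|² = 1778, |d|² = 169.
distance² = |AP|² − (AP·d)²/|d|² = 1778 − 28561/169 = 1609, so the distance is √1609.

√1609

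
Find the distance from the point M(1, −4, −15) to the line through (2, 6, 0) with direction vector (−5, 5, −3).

√326

Direction vector d = (−5, 5, −3).
AP = (−1, −10, −15), and AP × d = (105, 72, −55).
|AP × d|² = 19234 and |d|² = 59, so the distance is √(19234/59) = √326.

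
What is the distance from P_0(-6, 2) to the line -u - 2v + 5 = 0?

The normal to the line is n = (-1, -2) with |n| = √5.
|n·P_0 − (-5)| = |2 − (-5)| = 7, so the distance is 7/√5 = 7√5/5.

7/√5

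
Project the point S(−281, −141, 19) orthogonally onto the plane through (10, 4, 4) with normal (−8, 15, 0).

(-4705/17, -2532/17, 19)

The perpendicular from S has direction n = (−8, 15, 0): r = (−281, −141, 19) + μ(−8, 15, 0).
Substitute into the plane: n·(S + μn) = -20 gives 133 + 289μ = -20, so μ = -9/17.
Foot = (−281, −141, 19) + (-9/17)·(−8, 15, 0) = (−4705/17, −2532/17, 19).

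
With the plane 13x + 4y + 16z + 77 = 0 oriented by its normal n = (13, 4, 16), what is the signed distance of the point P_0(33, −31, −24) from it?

-2/21

n·P_0 − (-77) = -2.
|n| = 21, so the signed distance is -2/21.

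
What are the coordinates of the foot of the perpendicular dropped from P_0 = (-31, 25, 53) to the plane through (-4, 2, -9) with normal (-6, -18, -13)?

The perpendicular from P_0 has direction n = (-6, -18, -13): r = (-31, 25, 53) + t(-6, -18, -13).
Substitute into the plane: n·(P_0 + tn) = 105 gives -953 + 529t = 105, so t = 2.
Foot = (-31, 25, 53) + 2·(-6, -18, -13) = (-43, -11, 27).

(-43, -11, 27)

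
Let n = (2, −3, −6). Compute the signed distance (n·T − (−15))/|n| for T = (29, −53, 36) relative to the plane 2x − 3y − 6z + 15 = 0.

16/7

n·T − (-15) = 16.
|n| = 7, so the signed distance is 16/7.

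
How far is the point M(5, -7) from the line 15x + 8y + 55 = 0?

d = |15·5 + 8·(-7) − (-55)| / √(225 + 64) = |74|/17 = 74/17.

74/17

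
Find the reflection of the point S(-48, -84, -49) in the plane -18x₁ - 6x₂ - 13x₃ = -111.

n = (-18, -6, -13), |n|² = 529, n·S − (-111) = 2116, so t = 2116/529 = 4.
Foot F = S − 4·n = (24, -60, 3); the reflection is 2F − S = (96, -36, 55).

(96, -36, 55)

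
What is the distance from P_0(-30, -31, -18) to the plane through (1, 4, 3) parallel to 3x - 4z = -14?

Parallel planes share the normal n = (3, 0, -4); since (1, 4, 3) lies on the plane, its equation is 3x - 4z = -9.
d = |3·(-30) + (-4)·(-18) − (-9)| / √(9 + 0 + 16) = |-9| / 5 = 9/5.

9/5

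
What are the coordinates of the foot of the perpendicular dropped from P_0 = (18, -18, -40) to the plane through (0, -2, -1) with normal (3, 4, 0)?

(96/5, -82/5, -40)

n = (3, 4, 0), |n|² = 25, and n·P_0 − (-8) = -10.
t = -10/25 = -2/5, so the foot is P_0 − t·n = (18, -18, -40) − (-2/5)·(3, 4, 0) = (96/5, -82/5, -40).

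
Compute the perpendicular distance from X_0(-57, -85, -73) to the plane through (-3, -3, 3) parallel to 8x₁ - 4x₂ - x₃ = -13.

Parallel planes share the normal n = (8, -4, -1); since (-3, -3, 3) lies on the plane, its equation is 8x₁ - 4x₂ - x₃ = -15.
Then n·(-57, -85, -73) - (-15) = -28.
|n| = √(64 + 16 + 1) = 9, so the distance is |-28|/9 = 28/9.

28/9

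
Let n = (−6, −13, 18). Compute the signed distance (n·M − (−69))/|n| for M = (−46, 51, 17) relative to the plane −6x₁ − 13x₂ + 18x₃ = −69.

-12/23

n·M − (-69) = -12.
|n| = 23, so the signed distance is -12/23.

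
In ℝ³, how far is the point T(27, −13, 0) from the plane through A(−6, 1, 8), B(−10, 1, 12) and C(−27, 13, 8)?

2/9

AB = (−4, 0, 4) and AC = (−21, 12, 0), so a normal is n = AB × AC = (−48, −84, −48).
n = (−48, −84, −48); n·P − (-180) = -24; |n| = 108; distance = 24/108 = 2/9.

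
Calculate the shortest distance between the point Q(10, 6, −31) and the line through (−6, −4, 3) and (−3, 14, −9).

2√166

A direction vector is d = (3, 18, −12).
AP = (16, 10, −34), and AP × d = (492, 90, 258).
|AP × d|² = 316728 and |d|² = 477, so the distance is √(316728/477) = √664 = 2√166.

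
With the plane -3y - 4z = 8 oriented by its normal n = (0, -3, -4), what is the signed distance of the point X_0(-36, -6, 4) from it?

n·X_0 − 8 = -6.
|n| = 5, so the signed distance is -6/5.

-6/5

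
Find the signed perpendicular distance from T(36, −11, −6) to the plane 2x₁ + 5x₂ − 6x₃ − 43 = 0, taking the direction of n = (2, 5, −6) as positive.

n·T − 43 = 10.
|n| = √65, so the signed distance is 10/√65.

10/√65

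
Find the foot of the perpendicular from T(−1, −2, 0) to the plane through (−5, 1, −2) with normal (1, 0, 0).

n = (1, 0, 0), |n|² = 1, and n·T − (-5) = 4.
t = 4/1 = 4, so the foot is T − t·n = (−1, −2, 0) − 4·(1, 0, 0) = (−5, −2, 0).

(-5, -2, 0)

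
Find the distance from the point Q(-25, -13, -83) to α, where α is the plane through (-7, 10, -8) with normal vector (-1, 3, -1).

24√11/11

The plane has equation n·(r − (-7, 10, -8)) = 0, i.e. n·r = 45.
d = |(-1)·(-25) + 3·(-13) + (-1)·(-83) − 45| / √(1 + 9 + 1) = |24| / √11 = 24/√11.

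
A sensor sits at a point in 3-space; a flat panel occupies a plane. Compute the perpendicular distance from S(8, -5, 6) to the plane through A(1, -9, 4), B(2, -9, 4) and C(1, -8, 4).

2

AB = (1, 0, 0) and AC = (0, 1, 0), so a normal is n = AB × AC = (0, 0, 1).
d = |1·6 − 4| / √(0 + 0 + 1) = |2| / 1 = 2.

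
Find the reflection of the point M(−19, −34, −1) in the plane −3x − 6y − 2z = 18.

n = (−3, −6, −2), |n|² = 49, n·M − 18 = 245, so t = 245/49 = 5.
Foot F = M − 5·n = (−4, −4, 9); the reflection is 2F − M = (11, 26, 19).

(11, 26, 19)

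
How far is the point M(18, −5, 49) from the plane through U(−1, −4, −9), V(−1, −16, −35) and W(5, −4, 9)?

19/23

UV = (0, −12, −26) and UW = (6, 0, 18), so a normal is n = UV × UW = (−216, −156, 72).
n = (−216, −156, 72); n·P − 192 = 228; |n| = 276; distance = 228/276 = 19/23.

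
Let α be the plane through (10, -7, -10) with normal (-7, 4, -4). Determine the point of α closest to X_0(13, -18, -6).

The perpendicular from X_0 has direction n = (-7, 4, -4): r = (13, -18, -6) + μ(-7, 4, -4).
Substitute into the plane: n·(X_0 + μn) = -58 gives -139 + 81μ = -58, so μ = 1.
Foot = (13, -18, -6) + 1·(-7, 4, -4) = (6, -14, -10).

(6, -14, -10)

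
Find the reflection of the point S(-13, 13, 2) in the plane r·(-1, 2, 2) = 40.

n = (-1, 2, 2), |n|² = 9, n·S − 40 = 3, so t = 3/9 = 1/3.
Foot F = S − (1/3)·n = (-38/3, 37/3, 4/3); the reflection is 2F − S = (-37/3, 35/3, 2/3).

(-37/3, 35/3, 2/3)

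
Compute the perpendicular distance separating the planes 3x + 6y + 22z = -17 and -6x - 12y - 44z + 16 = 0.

25/23

Divide the second equation by -2 to match normals: 3x + 6y + 22z = 8.
With common normal n = (3, 6, 22) (|n| = 23), the distance is |(-17) − 8|/|n| = 25/23.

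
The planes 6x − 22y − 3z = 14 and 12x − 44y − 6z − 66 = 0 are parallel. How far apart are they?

Divide the second equation by 2 to match normals: 6x − 22y − 3z = 33.
With common normal n = (6, −22, −3) (|n| = 23), the distance is |14 − 33|/|n| = 19/23.

19/23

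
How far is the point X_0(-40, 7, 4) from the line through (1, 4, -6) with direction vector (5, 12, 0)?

Direction vector d = (5, 12, 0).
AP = (-41, 3, 10), and AP × d = (-120, 50, -507).
|AP × d|² = 273949 and |d|² = 169, so the distance is √(273949/169) = √1621.

√1621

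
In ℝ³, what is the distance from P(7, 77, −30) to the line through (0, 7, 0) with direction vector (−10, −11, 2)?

√2249

Direction vector d = (−10, −11, 2).
AP = (7, 70, −30), and AP × d = (−190, 286, 623).
|AP × d|² = 506025 and |d|² = 225, so the distance is √(506025/225) = √2249.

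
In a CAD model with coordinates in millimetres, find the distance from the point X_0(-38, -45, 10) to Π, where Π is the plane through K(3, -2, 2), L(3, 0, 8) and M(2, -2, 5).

KL = (0, 2, 6) and KM = (-1, 0, 3), so a normal is n = KL × KM = (6, -6, 2).
d = |6·(-38) + (-6)·(-45) + 2·10 − 34| / √(36 + 36 + 4) = |28| / (2√19) = 14√19/19.

14√19/19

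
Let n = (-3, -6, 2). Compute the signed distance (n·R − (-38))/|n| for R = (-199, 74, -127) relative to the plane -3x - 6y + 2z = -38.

-9

n·R − (-38) = -63.
|n| = 7, so the signed distance is -63/7 = -9.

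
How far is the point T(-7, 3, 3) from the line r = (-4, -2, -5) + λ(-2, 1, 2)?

√17

Direction vector d = (-2, 1, 2).
AP = (-3, 5, 8); AP·d = 27, |AP|² = 98, |d|² = 9.
distance² = |AP|² − (AP·d)²/|d|² = 98 − 729/9 = 17, so the distance is √17.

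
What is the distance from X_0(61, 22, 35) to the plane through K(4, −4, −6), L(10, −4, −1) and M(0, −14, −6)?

KL = (6, 0, 5) and KM = (−4, −10, 0), so a normal is n = KL × KM = (50, −20, −60).
n = (50, −20, −60); n·P − 640 = -130; |n| = 10√65; distance = 130/(10√65) = 13/√65.

√65/5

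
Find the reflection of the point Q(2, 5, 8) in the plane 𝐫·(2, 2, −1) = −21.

n = (2, 2, −1), |n|² = 9, n·Q − (-21) = 27, so t = 27/9 = 3.
Foot F = Q − 3·n = (−4, −1, 11); the reflection is 2F − Q = (−10, −7, 14).

(-10, -7, 14)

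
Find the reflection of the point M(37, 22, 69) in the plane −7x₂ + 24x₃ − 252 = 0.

With n = (0, −7, 24), the signed offset is (n·M − 252)/|n|² = 1250/625 = 2.
M' = M − 2t·n = (37, 22, 69) − 4·(0, −7, 24) = (37, 50, −27).

(37, 50, -27)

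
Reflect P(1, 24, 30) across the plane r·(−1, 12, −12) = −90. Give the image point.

(19/17, 384/17, 534/17)

With n = (−1, 12, −12), the signed offset is (n·P − (-90))/|n|² = 17/289 = 1/17.
P' = P − 2t·n = (1, 24, 30) − (2/17)·(−1, 12, −12) = (19/17, 384/17, 534/17).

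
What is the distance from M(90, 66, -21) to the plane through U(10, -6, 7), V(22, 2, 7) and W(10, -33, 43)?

28/17

UV = (12, 8, 0) and UW = (0, -27, 36), so a normal is n = UV × UW = (288, -432, -324).
n = (288, -432, -324); n·P − 3204 = 1008; |n| = 612; distance = 1008/612 = 28/17.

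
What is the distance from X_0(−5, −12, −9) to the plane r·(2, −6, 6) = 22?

Normal vector n = (2, −6, 6), and n·(−5, −12, −9) − 22 = −14.
|n| = √(4 + 36 + 36) = 2√19, so the distance is |-14|/(2√19) = 7√19/19.

7/√19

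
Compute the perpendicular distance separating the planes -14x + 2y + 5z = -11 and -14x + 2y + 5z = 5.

16/15

With common normal n = (-14, 2, 5) (|n| = 15), the distance is |(-11) − 5|/|n| = 16/15.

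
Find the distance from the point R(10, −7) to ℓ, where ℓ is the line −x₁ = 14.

24

d = |(-1)·10 + 0·(-7) − 14| / √(1 + 0) = |-24|/1 = 24.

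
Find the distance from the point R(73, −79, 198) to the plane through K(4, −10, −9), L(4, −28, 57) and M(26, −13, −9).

3

KL = (0, −18, 66) and KM = (22, −3, 0), so a normal is n = KL × KM = (198, 1452, 396).
Then n·(73, −79, 198) − (−17292) = −4554.
|n| = √(39204 + 2108304 + 156816) = 1518, so the distance is |-4554|/1518 = 3.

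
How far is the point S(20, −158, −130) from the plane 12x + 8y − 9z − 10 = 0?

Normal vector n = (12, 8, −9), and n·(20, −158, −130) − 10 = 136.
|n| = √(144 + 64 + 81) = 17, so the distance is |136|/17 = 8.

8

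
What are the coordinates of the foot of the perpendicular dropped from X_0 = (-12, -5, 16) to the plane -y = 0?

(-12, 0, 16)

The perpendicular from X_0 has direction n = (0, -1, 0): r = (-12, -5, 16) + λ(0, -1, 0).
Substitute into the plane: n·(X_0 + λn) = 0 gives 5 + 1λ = 0, so λ = -5.
Foot = (-12, -5, 16) + (-5)·(0, -1, 0) = (-12, 0, 16).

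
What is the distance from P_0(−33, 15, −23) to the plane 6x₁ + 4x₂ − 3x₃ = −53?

16/√61

d = |6·(-33) + 4·15 + (-3)·(-23) − (-53)| / √(36 + 16 + 9) = |-16| / √61 = 16/√61.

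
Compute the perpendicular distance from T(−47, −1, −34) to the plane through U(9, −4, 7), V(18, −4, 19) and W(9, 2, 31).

5

UV = (9, 0, 12) and UW = (0, 6, 24), so a normal is n = UV × UW = (−72, −216, 54).
d = |(-72)·(-47) + (-216)·(-1) + 54·(-34) − 594| / √(5184 + 46656 + 2916) = |1170| / 234 = 5.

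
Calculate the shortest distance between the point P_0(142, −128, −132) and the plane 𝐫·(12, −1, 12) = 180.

Normal vector n = (12, −1, 12), and n·(142, −128, −132) − 180 = 68.
|n| = √(144 + 1 + 144) = 17, so the distance is |68|/17 = 4.

4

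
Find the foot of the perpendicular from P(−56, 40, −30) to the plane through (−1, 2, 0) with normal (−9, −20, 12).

(-65, 20, -18)

n = (−9, −20, 12), |n|² = 625, and n·P − (-31) = -625.
t = -625/625 = -1, so the foot is P − t·n = (−56, 40, −30) − (-1)·(−9, −20, 12) = (−65, 20, −18).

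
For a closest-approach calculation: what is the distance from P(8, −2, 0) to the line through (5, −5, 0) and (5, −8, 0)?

3

A direction vector is d = (0, −3, 0).
AP = (3, 3, 0); AP·d = -9, |AP|² = 18, |d|² = 9.
distance² = |AP|² − (AP·d)²/|d|² = 18 − 81/9 = 9, so the distance is 3.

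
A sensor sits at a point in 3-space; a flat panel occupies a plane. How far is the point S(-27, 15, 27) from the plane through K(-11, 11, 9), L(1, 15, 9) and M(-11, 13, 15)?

10/√11

KL = (12, 4, 0) and KM = (0, 2, 6), so a normal is n = KL × KM = (24, -72, 24).
n = (24, -72, 24); n·P − (-840) = -240; |n| = 24√11; distance = 240/(24√11) = 10√11/11.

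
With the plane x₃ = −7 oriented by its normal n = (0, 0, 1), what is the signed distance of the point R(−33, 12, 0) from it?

7

n·R − (-7) = 7.
|n| = 1, so the signed distance is 7/1 = 7.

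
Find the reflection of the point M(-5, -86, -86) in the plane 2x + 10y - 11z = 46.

n = (2, 10, -11), |n|² = 225, n·M − 46 = 30, so t = 30/225 = 2/15.
Foot F = M − (2/15)·n = (-79/15, -262/3, -1268/15); the reflection is 2F − M = (-83/15, -266/3, -1246/15).

(-83/15, -266/3, -1246/15)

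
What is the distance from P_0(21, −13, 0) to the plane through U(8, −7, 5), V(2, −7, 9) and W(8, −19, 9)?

UV = (−6, 0, 4) and UW = (0, −12, 4), so a normal is n = UV × UW = (48, 24, 72).
Then n·(21, −13, 0) − 576 = 120.
|n| = √(2304 + 576 + 5184) = 24√14, so the distance is |120|/(24√14) = 5/√14.

5/√14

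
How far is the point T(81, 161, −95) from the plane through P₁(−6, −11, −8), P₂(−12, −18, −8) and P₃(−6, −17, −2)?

P₁P₂ = (−6, −7, 0) and P₁P₃ = (0, −6, 6), so a normal is n = P₁P₂ × P₁P₃ = (−42, 36, 36).
d = |(-42)·81 + 36·161 + 36·(-95) − (-432)| / √(1764 + 1296 + 1296) = |-594| / 66 = 9.

9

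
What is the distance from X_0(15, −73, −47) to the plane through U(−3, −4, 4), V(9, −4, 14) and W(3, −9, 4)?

18√97/97

UV = (12, 0, 10) and UW = (6, −5, 0), so a normal is n = UV × UW = (50, 60, −60).
Then n·(15, −73, −47) − (−630) = −180.
|n| = √(2500 + 3600 + 3600) = 10√97, so the distance is |-180|/(10√97) = 18√97/97.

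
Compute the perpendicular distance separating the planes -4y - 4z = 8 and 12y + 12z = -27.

√2/8

Divide the second equation by -3 to match normals: -4y - 4z = 9.
Both planes have normal n = (0, -4, -4), |n| = 4√2. Any point on the first plane is at distance |9 − 8|/|n| = 1/(4√2) = √2/8 from the second.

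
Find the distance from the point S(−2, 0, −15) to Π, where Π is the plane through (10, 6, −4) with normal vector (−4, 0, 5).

7/√41

The plane has equation n·(r − (10, 6, −4)) = 0, i.e. n·r = -60.
n = (−4, 0, 5); n·P − (-60) = -7; |n| = √41; distance = 7/√41.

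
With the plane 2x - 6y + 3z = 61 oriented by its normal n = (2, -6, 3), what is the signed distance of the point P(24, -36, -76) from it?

n·P − 61 = -25.
|n| = 7, so the signed distance is -25/7.

-25/7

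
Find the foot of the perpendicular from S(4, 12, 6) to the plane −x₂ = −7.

The perpendicular from S has direction n = (0, −1, 0): r = (4, 12, 6) + λ(0, −1, 0).
Substitute into the plane: n·(S + λn) = -7 gives -12 + 1λ = -7, so λ = 5.
Foot = (4, 12, 6) + 5·(0, −1, 0) = (4, 7, 6).

(4, 7, 6)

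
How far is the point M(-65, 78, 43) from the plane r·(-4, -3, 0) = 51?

Normal vector n = (-4, -3, 0), and n·(-65, 78, 43) - 51 = -25.
|n| = √(16 + 9 + 0) = 5, so the distance is |-25|/5 = 5.

5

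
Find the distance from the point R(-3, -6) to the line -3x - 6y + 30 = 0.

5√5

The normal to the line is n = (-3, -6) with |n| = 3√5.
|n·R − (-30)| = |45 − (-30)| = 75, so the distance is 75/(3√5) = 5√5.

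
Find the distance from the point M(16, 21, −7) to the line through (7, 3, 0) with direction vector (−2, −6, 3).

√13

Direction vector d = (−2, −6, 3).
AP = (9, 18, −7); AP·d = -147, |AP|² = 454, |d|² = 49.
distance² = |AP|² − (AP·d)²/|d|² = 454 − 21609/49 = 13, so the distance is √13.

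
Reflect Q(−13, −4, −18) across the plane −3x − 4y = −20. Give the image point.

With n = (−3, −4, 0), the signed offset is (n·Q − (-20))/|n|² = 75/25 = 3.
Q' = Q − 2t·n = (−13, −4, −18) − 6·(−3, −4, 0) = (5, 20, −18).

(5, 20, -18)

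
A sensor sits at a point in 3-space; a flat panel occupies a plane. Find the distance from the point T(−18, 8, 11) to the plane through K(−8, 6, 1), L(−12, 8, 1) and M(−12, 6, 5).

KL = (−4, 2, 0) and KM = (−4, 0, 4), so a normal is n = KL × KM = (8, 16, 8).
n = (8, 16, 8); n·P − 40 = 32; |n| = 8√6; distance = 32/(8√6) = 4/√6.

2√6/3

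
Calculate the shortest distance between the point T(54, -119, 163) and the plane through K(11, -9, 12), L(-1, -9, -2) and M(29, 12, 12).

5

KL = (-12, 0, -14) and KM = (18, 21, 0), so a normal is n = KL × KM = (294, -252, -252).
n = (294, -252, -252); n·P − 2478 = 2310; |n| = 462; distance = 2310/462 = 5.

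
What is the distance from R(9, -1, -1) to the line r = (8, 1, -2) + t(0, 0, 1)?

√5

Direction vector d = (0, 0, 1).
AP = (1, -2, 1); AP·d = 1, |AP|² = 6, |d|² = 1.
distance² = |AP|² − (AP·d)²/|d|² = 6 − 1/1 = 5, so the distance is √5.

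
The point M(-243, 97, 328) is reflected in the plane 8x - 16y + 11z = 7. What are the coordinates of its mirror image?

n = (8, -16, 11), |n|² = 441, n·M − 7 = 105, so t = 105/441 = 5/21.
Foot F = M − (5/21)·n = (-5143/21, 2117/21, 6833/21); the reflection is 2F − M = (-5183/21, 2197/21, 6778/21).

(-5183/21, 2197/21, 6778/21)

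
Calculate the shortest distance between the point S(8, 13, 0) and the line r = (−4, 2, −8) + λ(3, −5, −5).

Direction vector d = (3, −5, −5).
AP = (12, 11, 8); AP·d = -59, |AP|² = 329, |d|² = 59.
distance² = |AP|² − (AP·d)²/|d|² = 329 − 3481/59 = 270, so the distance is 3√30.

3√30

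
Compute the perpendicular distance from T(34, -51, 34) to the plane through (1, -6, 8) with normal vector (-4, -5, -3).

3/√2

The plane has equation n·(r − (1, -6, 8)) = 0, i.e. n·r = 2.
n = (-4, -5, -3); n·P − 2 = 15; |n| = 5√2; distance = 15/(5√2) = 3√2/2.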